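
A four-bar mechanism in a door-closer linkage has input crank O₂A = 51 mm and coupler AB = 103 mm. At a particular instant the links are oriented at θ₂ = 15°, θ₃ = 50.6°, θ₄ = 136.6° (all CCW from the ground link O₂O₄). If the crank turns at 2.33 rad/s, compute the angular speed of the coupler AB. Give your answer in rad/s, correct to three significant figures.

ω₂ = 2.33 rad/s
Differentiating the loop-closure r₂e^{iθ₂}+r₃e^{iθ₃}=r₁+r₄e^{iθ₄} gives r₂ω₂e^{iθ₂}+r₃ω₃e^{iθ₃}=r₄ω₄e^{iθ₄}.
Eliminating the other unknown: ω₃ = r₂ω₂ sin(θ₄−θ₂) / [r₃ sin(θ₃−θ₄)].
Numerator sine = +0.85173; denominator sine = -0.99756.
Result = 0.051·2.33·(+0.85173) / (0.103·(-0.99756)) = -0.98503 rad/s; magnitude 0.98503 rad/s.

0.985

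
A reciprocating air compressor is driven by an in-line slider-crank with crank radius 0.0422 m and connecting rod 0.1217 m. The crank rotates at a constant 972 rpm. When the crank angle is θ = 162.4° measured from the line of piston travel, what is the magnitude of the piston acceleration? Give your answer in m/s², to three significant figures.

291

ω = 2π·972/60 = 101.8 rad/s
x(θ) = r cosθ + √(L² − r² sin²θ); with ω constant, a = ω²·d²x/dθ².
d²x/dθ² = −r cosθ − r²(cos2θ)/√u − r⁴ sin²2θ/(4u^{3/2}),  u = L² − r² sin²θ = 0.0146481 m².
Substituting r = 0.0422 m, L = 0.1217 m, θ = 162.4°: d²x/dθ² = +0.028052 m.
a = ω²·d²x/dθ² = (101.8)²·(+0.028052) = +290.64 m/s²;  |a| = 290.64 m/s².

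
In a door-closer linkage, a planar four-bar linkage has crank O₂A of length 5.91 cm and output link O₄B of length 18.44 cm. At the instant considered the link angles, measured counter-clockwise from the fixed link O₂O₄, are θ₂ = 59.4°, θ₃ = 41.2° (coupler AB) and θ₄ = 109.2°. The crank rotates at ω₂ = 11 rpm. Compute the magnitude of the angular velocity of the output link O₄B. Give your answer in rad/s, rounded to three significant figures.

ω₂ = 1.152 rad/s (from 11 rpm).
Differentiating the loop-closure r₂e^{iθ₂}+r₃e^{iθ₃}=r₁+r₄e^{iθ₄} gives r₂ω₂e^{iθ₂}+r₃ω₃e^{iθ₃}=r₄ω₄e^{iθ₄}.
Eliminating the other unknown: ω₄ = r₂ω₂ sin(θ₂−θ₃) / [r₄ sin(θ₄−θ₃)].
Numerator sine = +0.31233; denominator sine = +0.92718.
Result = 0.0591·1.152·(+0.31233) / (0.1844·(+0.92718)) = +0.12437 rad/s; magnitude 0.12437 rad/s.

0.124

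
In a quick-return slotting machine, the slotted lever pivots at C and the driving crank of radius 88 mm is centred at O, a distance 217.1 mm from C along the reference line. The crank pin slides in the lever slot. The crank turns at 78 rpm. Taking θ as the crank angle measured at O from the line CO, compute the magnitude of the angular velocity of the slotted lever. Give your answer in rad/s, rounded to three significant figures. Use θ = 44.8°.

ω = 8.168 rad/s (from 78 rpm).
Crank pin A relative to C: A = (d + r cosθ, r sinθ); lever angle φ = atan2(r sinθ, d + r cosθ).
Differentiating tanφ: φ̇ = rω(d cosθ + r)/(d² + r² + 2dr cosθ).
d² + r² + 2dr cosθ = |CA|² = 0.0819888 m²;  d cosθ + r = +0.24205 m.
|ω_lever| = |0.088·8.168·+0.24205| / 0.0819888 = 2.122 rad/s.

2.12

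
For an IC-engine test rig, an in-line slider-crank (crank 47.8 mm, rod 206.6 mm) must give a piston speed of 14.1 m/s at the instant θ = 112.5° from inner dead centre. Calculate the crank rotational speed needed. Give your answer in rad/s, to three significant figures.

For an in-line slider-crank, |v_piston| = rω|sinθ|·[1 + r cosθ/√(L² − r² sin²θ)].
With r = 0.0478 m, L = 0.2066 m, θ = 112.5°: the bracketed kinematic factor |dx/dθ| = 0.040159 m.
ω = v/|dx/dθ| = 14.1/0.040159 = 351.11 rad/s.

351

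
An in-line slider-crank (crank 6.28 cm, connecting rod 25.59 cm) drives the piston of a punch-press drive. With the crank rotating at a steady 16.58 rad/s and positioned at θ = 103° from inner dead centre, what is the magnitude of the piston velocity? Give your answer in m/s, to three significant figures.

0.957

ω = 16.58 rad/s
For an in-line slider-crank, x = r cosθ + √(L² − r² sin²θ), so v = −rω sinθ·[1 + r cosθ/√(L² − r² sin²θ)].
With r = 0.0628 m, L = 0.2559 m, θ = 103°: √(L² − r² sin²θ) = 0.24848 m.
v = −0.0628·16.58·0.97437·[1 + 0.0628·-0.22495/0.24848] = -0.95686 m/s.
|v| = 0.95686 m/s.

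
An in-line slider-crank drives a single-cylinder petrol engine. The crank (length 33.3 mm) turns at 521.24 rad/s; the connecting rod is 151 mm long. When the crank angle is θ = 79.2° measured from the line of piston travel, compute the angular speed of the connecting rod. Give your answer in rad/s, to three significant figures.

22.1

ω = 521.2 rad/s
The rod makes angle φ with the slider axis where L sinφ = r sinθ; differentiating, L cosφ·φ̇ = r ω cosθ.
L cosφ = √(L² − r² sin²θ) = 0.14741 m.
|ω_rod| = r ω |cosθ| / √(L² − r² sin²θ) = 0.0333·521.2·0.18738/0.14741 = 22.063 rad/s.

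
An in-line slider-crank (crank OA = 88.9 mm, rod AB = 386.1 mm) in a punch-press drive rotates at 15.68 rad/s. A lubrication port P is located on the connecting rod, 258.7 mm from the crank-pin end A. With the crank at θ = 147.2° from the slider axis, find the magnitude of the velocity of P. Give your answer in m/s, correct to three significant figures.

0.762

ω = 15.68 rad/s.  Crank-pin speed |V_A| = rω = 1.394 m/s, perpendicular to OA.
Rod angle: sinφ = −(r/L) sinθ ⇒ φ = -7.165°; ω_rod = −rω cosθ/√(L²−r²sin²θ) = +3.0586 rad/s.
V_P = V_A + ω_rod × AP, with AP = 0.2587 m along the rod.
Components: V_Px = −rω sinθ − a·ω_rod·sinφ = -0.65642 m/s;  V_Py = rω cosθ + a·ω_rod·cosφ = -0.38662 m/s.
|V_P| = √(V_Px² + V_Py²) = 0.76182 m/s.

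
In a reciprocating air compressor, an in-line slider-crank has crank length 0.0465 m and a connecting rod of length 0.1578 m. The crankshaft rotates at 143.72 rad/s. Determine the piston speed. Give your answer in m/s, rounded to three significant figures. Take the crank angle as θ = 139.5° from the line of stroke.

ω = 143.7 rad/s
For an in-line slider-crank, x = r cosθ + √(L² − r² sin²θ), so v = −rω sinθ·[1 + r cosθ/√(L² − r² sin²θ)].
With r = 0.0465 m, L = 0.1578 m, θ = 139.5°: √(L² − r² sin²θ) = 0.15488 m.
v = −0.0465·143.7·0.64945·[1 + 0.0465·-0.76041/0.15488] = -3.3494 m/s.
|v| = 3.3494 m/s.

3.35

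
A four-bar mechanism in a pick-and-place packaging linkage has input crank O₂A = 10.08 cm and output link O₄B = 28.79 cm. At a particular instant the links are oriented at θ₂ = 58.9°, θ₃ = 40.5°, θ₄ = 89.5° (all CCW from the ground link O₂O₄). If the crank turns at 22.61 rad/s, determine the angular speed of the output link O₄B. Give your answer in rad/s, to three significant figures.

3.31

ω₂ = 22.61 rad/s
Differentiating the loop-closure r₂e^{iθ₂}+r₃e^{iθ₃}=r₁+r₄e^{iθ₄} gives r₂ω₂e^{iθ₂}+r₃ω₃e^{iθ₃}=r₄ω₄e^{iθ₄}.
Eliminating the other unknown: ω₄ = r₂ω₂ sin(θ₂−θ₃) / [r₄ sin(θ₄−θ₃)].
Numerator sine = +0.31565; denominator sine = +0.75471.
Result = 0.1008·22.61·(+0.31565) / (0.2879·(+0.75471)) = +3.3109 rad/s; magnitude 3.3109 rad/s.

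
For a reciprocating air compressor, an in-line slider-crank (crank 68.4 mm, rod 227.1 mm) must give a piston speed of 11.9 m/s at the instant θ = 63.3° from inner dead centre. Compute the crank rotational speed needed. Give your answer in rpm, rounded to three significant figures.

1630

For an in-line slider-crank, |v_piston| = rω|sinθ|·[1 + r cosθ/√(L² − r² sin²θ)].
With r = 0.0684 m, L = 0.2271 m, θ = 63.3°: the bracketed kinematic factor |dx/dθ| = 0.069693 m.
ω = v/|dx/dθ| = 11.9/0.069693 = 170.75 rad/s.
N = 60ω/(2π) = 1630.5 rpm.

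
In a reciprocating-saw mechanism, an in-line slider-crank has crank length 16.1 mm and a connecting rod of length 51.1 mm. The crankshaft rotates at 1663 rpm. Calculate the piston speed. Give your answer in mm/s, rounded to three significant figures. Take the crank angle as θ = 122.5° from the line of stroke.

1950

ω = 2π·1663/60 = 174.1 rad/s
For an in-line slider-crank, x = r cosθ + √(L² − r² sin²θ), so v = −rω sinθ·[1 + r cosθ/√(L² − r² sin²θ)].
With r = 0.0161 m, L = 0.0511 m, θ = 122.5°: √(L² − r² sin²θ) = 0.049263 m.
v = −0.0161·174.1·0.84339·[1 + 0.0161·-0.53730/0.049263] = -1.9495 m/s.
|v| = 1.9495 m/s = 1949.5 mm/s.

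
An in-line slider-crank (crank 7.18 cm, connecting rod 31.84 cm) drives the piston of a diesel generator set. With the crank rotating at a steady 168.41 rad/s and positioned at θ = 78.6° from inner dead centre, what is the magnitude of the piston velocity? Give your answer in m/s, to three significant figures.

ω = 168.4 rad/s
For an in-line slider-crank, x = r cosθ + √(L² − r² sin²θ), so v = −rω sinθ·[1 + r cosθ/√(L² − r² sin²θ)].
With r = 0.0718 m, L = 0.3184 m, θ = 78.6°: √(L² − r² sin²θ) = 0.31052 m.
v = −0.0718·168.4·0.98027·[1 + 0.0718·0.19766/0.31052] = -12.395 m/s.
|v| = 12.395 m/s.

12.4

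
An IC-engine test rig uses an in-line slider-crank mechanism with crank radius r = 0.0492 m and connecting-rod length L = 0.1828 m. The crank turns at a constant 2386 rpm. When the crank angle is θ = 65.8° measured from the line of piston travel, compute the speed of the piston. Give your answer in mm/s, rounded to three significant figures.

ω = 2π·2386/60 = 249.9 rad/s
For an in-line slider-crank, x = r cosθ + √(L² − r² sin²θ), so v = −rω sinθ·[1 + r cosθ/√(L² − r² sin²θ)].
With r = 0.0492 m, L = 0.1828 m, θ = 65.8°: √(L² − r² sin²θ) = 0.17721 m.
v = −0.0492·249.9·0.91212·[1 + 0.0492·0.40992/0.17721] = -12.489 m/s.
|v| = 12.489 m/s = 12489 mm/s.

12500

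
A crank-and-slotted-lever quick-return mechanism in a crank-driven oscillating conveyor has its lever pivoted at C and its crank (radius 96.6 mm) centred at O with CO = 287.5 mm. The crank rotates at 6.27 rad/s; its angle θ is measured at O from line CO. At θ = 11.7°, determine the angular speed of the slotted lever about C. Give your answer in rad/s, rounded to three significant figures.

1.56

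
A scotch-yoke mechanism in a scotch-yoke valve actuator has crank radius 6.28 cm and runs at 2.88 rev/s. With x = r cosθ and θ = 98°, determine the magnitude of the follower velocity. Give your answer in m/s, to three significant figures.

1.13

ω = 18.1 rad/s (from 2.88 rev/s).
x = r cosθ ⇒ ẋ = −rω sinθ.
|v| = rω|sinθ| = 0.0628·18.1·|sin 98°| = 1.1253 m/s.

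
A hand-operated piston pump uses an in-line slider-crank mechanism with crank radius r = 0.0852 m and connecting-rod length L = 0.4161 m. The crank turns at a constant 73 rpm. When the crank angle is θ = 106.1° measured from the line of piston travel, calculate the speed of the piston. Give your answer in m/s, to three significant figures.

0.590

ω = 2π·73/60 = 7.645 rad/s
For an in-line slider-crank, x = r cosθ + √(L² − r² sin²θ), so v = −rω sinθ·[1 + r cosθ/√(L² − r² sin²θ)].
With r = 0.0852 m, L = 0.4161 m, θ = 106.1°: √(L² − r² sin²θ) = 0.40797 m.
v = −0.0852·7.645·0.96078·[1 + 0.0852·-0.27731/0.40797] = -0.58953 m/s.
|v| = 0.58953 m/s.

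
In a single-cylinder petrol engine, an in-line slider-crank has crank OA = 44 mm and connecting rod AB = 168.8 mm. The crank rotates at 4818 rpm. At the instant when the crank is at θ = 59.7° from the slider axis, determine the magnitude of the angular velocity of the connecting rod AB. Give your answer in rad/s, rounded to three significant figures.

68.1

ω = 504.5 rad/s (converted from 4818 rpm).
The rod makes angle φ with the slider axis where L sinφ = r sinθ; differentiating, L cosφ·φ̇ = r ω cosθ.
L cosφ = √(L² − r² sin²θ) = 0.16447 m.
|ω_rod| = r ω |cosθ| / √(L² − r² sin²θ) = 0.044·504.5·0.50453/0.16447 = 68.1 rad/s.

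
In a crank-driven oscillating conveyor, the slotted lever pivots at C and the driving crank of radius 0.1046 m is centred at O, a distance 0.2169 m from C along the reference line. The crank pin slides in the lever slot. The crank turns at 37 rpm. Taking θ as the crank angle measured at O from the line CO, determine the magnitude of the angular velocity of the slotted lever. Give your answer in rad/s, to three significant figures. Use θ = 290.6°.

0.991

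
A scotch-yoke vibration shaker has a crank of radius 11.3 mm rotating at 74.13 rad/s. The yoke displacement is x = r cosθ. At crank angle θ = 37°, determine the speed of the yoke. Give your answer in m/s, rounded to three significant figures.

ω = 74.13 rad/s
x = r cosθ ⇒ ẋ = −rω sinθ.
|v| = rω|sinθ| = 0.0113·74.13·|sin 37°| = 0.50412 m/s.

0.504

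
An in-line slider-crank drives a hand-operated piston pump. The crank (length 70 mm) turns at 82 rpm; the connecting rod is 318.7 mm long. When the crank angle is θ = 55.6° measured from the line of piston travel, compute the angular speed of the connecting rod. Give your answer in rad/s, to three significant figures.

ω = 8.587 rad/s (converted from 82 rpm).
The rod makes angle φ with the slider axis where L sinφ = r sinθ; differentiating, L cosφ·φ̇ = r ω cosθ.
L cosφ = √(L² − r² sin²θ) = 0.31342 m.
|ω_rod| = r ω |cosθ| / √(L² − r² sin²θ) = 0.07·8.587·0.56497/0.31342 = 1.0835 rad/s.

1.08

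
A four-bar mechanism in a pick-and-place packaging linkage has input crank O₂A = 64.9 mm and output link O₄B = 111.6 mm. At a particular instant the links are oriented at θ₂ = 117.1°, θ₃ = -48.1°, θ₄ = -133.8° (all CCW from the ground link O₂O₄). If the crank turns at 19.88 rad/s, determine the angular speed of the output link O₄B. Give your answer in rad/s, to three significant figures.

2.96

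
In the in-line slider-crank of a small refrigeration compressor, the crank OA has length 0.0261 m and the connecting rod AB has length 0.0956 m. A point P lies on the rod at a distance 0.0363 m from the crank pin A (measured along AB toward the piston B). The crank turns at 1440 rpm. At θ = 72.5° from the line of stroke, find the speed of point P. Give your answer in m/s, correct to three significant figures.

3.94

ω = 150.8 rad/s.  Crank-pin speed |V_A| = rω = 3.9358 m/s, perpendicular to OA.
Rod angle: sinφ = −(r/L) sinθ ⇒ φ = -15.092°; ω_rod = −rω cosθ/√(L²−r²sin²θ) = -12.822 rad/s.
V_P = V_A + ω_rod × AP, with AP = 0.0363 m along the rod.
Components: V_Px = −rω sinθ − a·ω_rod·sinφ = -3.8748 m/s;  V_Py = rω cosθ + a·ω_rod·cosφ = +0.73413 m/s.
|V_P| = √(V_Px² + V_Py²) = 3.9437 m/s.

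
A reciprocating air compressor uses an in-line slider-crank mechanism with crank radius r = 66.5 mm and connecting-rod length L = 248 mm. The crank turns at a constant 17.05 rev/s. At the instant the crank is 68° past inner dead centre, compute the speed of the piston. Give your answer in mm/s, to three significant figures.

ω = 2π·17.1 = 107.1 rad/s
For an in-line slider-crank, x = r cosθ + √(L² − r² sin²θ), so v = −rω sinθ·[1 + r cosθ/√(L² − r² sin²θ)].
With r = 0.0665 m, L = 0.248 m, θ = 68°: √(L² − r² sin²θ) = 0.24021 m.
v = −0.0665·107.1·0.92718·[1 + 0.0665·0.37461/0.24021] = -7.2903 m/s.
|v| = 7.2903 m/s = 7290.3 mm/s.

7290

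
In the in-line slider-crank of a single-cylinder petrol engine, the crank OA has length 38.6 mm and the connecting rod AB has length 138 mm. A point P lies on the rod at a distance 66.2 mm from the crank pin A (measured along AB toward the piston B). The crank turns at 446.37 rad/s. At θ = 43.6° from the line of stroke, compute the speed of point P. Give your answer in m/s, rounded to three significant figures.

14.6

ω = 446.4 rad/s.  Crank-pin speed |V_A| = rω = 17.23 m/s, perpendicular to OA.
Rod angle: sinφ = −(r/L) sinθ ⇒ φ = -11.122°; ω_rod = −rω cosθ/√(L²−r²sin²θ) = -92.146 rad/s.
V_P = V_A + ω_rod × AP, with AP = 0.0662 m along the rod.
Components: V_Px = −rω sinθ − a·ω_rod·sinφ = -13.059 m/s;  V_Py = rω cosθ + a·ω_rod·cosφ = +6.4919 m/s.
|V_P| = √(V_Px² + V_Py²) = 14.583 m/s.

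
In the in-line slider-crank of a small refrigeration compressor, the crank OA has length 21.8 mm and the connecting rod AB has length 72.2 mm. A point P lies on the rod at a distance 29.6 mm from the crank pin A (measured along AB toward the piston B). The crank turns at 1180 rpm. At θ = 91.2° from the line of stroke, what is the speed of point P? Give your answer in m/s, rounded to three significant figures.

ω = 123.6 rad/s.  Crank-pin speed |V_A| = rω = 2.6938 m/s, perpendicular to OA.
Rod angle: sinφ = −(r/L) sinθ ⇒ φ = -17.570°; ω_rod = −rω cosθ/√(L²−r²sin²θ) = +0.81961 rad/s.
V_P = V_A + ω_rod × AP, with AP = 0.0296 m along the rod.
Components: V_Px = −rω sinθ − a·ω_rod·sinφ = -2.6859 m/s;  V_Py = rω cosθ + a·ω_rod·cosφ = -0.033286 m/s.
|V_P| = √(V_Px² + V_Py²) = 2.6861 m/s.

2.69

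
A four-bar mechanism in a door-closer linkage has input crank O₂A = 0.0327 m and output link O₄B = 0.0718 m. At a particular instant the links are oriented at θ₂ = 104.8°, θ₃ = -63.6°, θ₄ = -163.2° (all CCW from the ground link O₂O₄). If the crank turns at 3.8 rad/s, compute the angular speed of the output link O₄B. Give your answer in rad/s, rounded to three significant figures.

0.353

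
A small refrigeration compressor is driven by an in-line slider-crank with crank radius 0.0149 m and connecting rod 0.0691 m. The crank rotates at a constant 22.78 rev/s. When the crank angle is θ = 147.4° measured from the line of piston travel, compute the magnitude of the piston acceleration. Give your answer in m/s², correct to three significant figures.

229

ω = 2π·22.8 = 143.1 rad/s
x(θ) = r cosθ + √(L² − r² sin²θ); with ω constant, a = ω²·d²x/dθ².
d²x/dθ² = −r cosθ − r²(cos2θ)/√u − r⁴ sin²2θ/(4u^{3/2}),  u = L² − r² sin²θ = 0.00471037 m².
Substituting r = 0.0149 m, L = 0.0691 m, θ = 147.4°: d²x/dθ² = +0.011164 m.
a = ω²·d²x/dθ² = (143.1)²·(+0.011164) = +228.72 m/s²;  |a| = 228.72 m/s².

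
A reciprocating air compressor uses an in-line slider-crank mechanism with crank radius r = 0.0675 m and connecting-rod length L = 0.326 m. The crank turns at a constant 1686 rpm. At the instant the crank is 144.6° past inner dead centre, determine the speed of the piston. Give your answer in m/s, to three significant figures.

5.73

ω = 2π·1686/60 = 176.6 rad/s
For an in-line slider-crank, x = r cosθ + √(L² − r² sin²θ), so v = −rω sinθ·[1 + r cosθ/√(L² − r² sin²θ)].
With r = 0.0675 m, L = 0.326 m, θ = 144.6°: √(L² − r² sin²θ) = 0.32365 m.
v = −0.0675·176.6·0.57928·[1 + 0.0675·-0.81513/0.32365] = -5.73 m/s.
|v| = 5.73 m/s.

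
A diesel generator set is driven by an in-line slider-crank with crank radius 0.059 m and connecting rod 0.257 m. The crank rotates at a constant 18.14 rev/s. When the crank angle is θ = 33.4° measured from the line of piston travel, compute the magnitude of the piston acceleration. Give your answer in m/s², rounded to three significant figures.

ω = 2π·18.1 = 114 rad/s
x(θ) = r cosθ + √(L² − r² sin²θ); with ω constant, a = ω²·d²x/dθ².
d²x/dθ² = −r cosθ − r²(cos2θ)/√u − r⁴ sin²2θ/(4u^{3/2}),  u = L² − r² sin²θ = 0.0649942 m².
Substituting r = 0.059 m, L = 0.257 m, θ = 33.4°: d²x/dθ² = -0.054789 m.
a = ω²·d²x/dθ² = (114)²·(-0.054789) = -711.76 m/s²;  |a| = 711.76 m/s².

712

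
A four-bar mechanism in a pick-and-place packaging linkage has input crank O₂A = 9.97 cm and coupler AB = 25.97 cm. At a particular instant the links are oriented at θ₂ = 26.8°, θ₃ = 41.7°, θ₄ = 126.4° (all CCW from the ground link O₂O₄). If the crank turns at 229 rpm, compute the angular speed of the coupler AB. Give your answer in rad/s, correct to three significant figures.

ω₂ = 23.98 rad/s (from 229 rpm).
Differentiating the loop-closure r₂e^{iθ₂}+r₃e^{iθ₃}=r₁+r₄e^{iθ₄} gives r₂ω₂e^{iθ₂}+r₃ω₃e^{iθ₃}=r₄ω₄e^{iθ₄}.
Eliminating the other unknown: ω₃ = r₂ω₂ sin(θ₄−θ₂) / [r₃ sin(θ₃−θ₄)].
Numerator sine = +0.98600; denominator sine = -0.99572.
Result = 0.0997·23.98·(+0.98600) / (0.2597·(-0.99572)) = -9.1164 rad/s; magnitude 9.1164 rad/s.

9.12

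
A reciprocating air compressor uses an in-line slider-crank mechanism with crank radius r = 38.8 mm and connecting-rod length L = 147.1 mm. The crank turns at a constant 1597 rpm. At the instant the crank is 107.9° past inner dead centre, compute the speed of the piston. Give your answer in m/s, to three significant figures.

5.66

ω = 2π·1597/60 = 167.2 rad/s
For an in-line slider-crank, x = r cosθ + √(L² − r² sin²θ), so v = −rω sinθ·[1 + r cosθ/√(L² − r² sin²θ)].
With r = 0.0388 m, L = 0.1471 m, θ = 107.9°: √(L² − r² sin²θ) = 0.14239 m.
v = −0.0388·167.2·0.95159·[1 + 0.0388·-0.30736/0.14239] = -5.6576 m/s.
|v| = 5.6576 m/s.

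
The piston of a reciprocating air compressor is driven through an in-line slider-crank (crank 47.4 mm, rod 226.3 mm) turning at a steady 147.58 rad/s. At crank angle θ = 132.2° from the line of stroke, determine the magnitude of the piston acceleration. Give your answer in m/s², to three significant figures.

ω = 147.6 rad/s
x(θ) = r cosθ + √(L² − r² sin²θ); with ω constant, a = ω²·d²x/dθ².
d²x/dθ² = −r cosθ − r²(cos2θ)/√u − r⁴ sin²2θ/(4u^{3/2}),  u = L² − r² sin²θ = 0.0499787 m².
Substituting r = 0.0474 m, L = 0.2263 m, θ = 132.2°: d²x/dθ² = +0.032708 m.
a = ω²·d²x/dθ² = (147.6)²·(+0.032708) = +712.38 m/s²;  |a| = 712.38 m/s².

712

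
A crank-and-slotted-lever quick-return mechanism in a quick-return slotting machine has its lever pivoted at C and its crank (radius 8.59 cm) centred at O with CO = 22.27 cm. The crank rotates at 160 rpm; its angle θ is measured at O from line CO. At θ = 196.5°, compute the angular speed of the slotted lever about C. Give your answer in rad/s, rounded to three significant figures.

9.05

ω = 16.76 rad/s (from 160 rpm).
Crank pin A relative to C: A = (d + r cosθ, r sinθ); lever angle φ = atan2(r sinθ, d + r cosθ).
Differentiating tanφ: φ̇ = rω(d cosθ + r)/(d² + r² + 2dr cosθ).
d² + r² + 2dr cosθ = |CA|² = 0.0202898 m²;  d cosθ + r = -0.12763 m.
|ω_lever| = |0.0859·16.76·-0.12763| / 0.0202898 = 9.0534 rad/s.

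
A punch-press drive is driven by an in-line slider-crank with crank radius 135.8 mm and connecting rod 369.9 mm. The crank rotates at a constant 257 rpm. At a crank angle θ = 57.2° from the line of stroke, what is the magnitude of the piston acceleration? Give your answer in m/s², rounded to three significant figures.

38.8

ω = 2π·257/60 = 26.91 rad/s
x(θ) = r cosθ + √(L² − r² sin²θ); with ω constant, a = ω²·d²x/dθ².
d²x/dθ² = −r cosθ − r²(cos2θ)/√u − r⁴ sin²2θ/(4u^{3/2}),  u = L² − r² sin²θ = 0.123796 m².
Substituting r = 0.1358 m, L = 0.3699 m, θ = 57.2°: d²x/dθ² = -0.05353 m.
a = ω²·d²x/dθ² = (26.91)²·(-0.05353) = -38.773 m/s²;  |a| = 38.773 m/s².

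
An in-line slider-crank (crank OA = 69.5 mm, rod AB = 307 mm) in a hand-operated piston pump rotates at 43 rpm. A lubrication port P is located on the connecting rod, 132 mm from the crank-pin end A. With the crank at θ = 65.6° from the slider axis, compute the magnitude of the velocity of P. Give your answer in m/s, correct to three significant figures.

0.306

ω = 4.503 rad/s.  Crank-pin speed |V_A| = rω = 0.31295 m/s, perpendicular to OA.
Rod angle: sinφ = −(r/L) sinθ ⇒ φ = -11.898°; ω_rod = −rω cosθ/√(L²−r²sin²θ) = -0.43036 rad/s.
V_P = V_A + ω_rod × AP, with AP = 0.132 m along the rod.
Components: V_Px = −rω sinθ − a·ω_rod·sinφ = -0.29671 m/s;  V_Py = rω cosθ + a·ω_rod·cosφ = +0.073696 m/s.
|V_P| = √(V_Px² + V_Py²) = 0.30573 m/s.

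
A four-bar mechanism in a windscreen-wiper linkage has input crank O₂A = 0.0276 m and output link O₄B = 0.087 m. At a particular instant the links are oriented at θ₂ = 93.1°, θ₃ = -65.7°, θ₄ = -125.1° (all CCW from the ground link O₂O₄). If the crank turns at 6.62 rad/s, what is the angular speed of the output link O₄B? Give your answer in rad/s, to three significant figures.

ω₂ = 6.62 rad/s
Differentiating the loop-closure r₂e^{iθ₂}+r₃e^{iθ₃}=r₁+r₄e^{iθ₄} gives r₂ω₂e^{iθ₂}+r₃ω₃e^{iθ₃}=r₄ω₄e^{iθ₄}.
Eliminating the other unknown: ω₄ = r₂ω₂ sin(θ₂−θ₃) / [r₄ sin(θ₄−θ₃)].
Numerator sine = +0.36162; denominator sine = -0.86074.
Result = 0.0276·6.62·(+0.36162) / (0.087·(-0.86074)) = -0.88233 rad/s; magnitude 0.88233 rad/s.

0.882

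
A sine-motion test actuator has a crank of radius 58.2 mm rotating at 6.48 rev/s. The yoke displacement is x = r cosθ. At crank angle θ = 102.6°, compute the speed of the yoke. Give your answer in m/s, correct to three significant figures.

2.31

ω = 40.72 rad/s (from 6.48 rev/s).
x = r cosθ ⇒ ẋ = −rω sinθ.
|v| = rω|sinθ| = 0.0582·40.72·|sin 102.6°| = 2.3125 m/s.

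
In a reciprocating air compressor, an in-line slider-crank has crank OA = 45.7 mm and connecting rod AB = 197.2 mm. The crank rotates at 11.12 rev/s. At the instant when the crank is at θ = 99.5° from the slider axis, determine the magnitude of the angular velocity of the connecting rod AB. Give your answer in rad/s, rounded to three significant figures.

2.75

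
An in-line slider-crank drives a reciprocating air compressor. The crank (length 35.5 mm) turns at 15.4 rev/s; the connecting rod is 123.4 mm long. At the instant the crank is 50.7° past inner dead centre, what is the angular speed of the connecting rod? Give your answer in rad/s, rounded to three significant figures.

ω = 96.76 rad/s (converted from 15.4 rev/s).
The rod makes angle φ with the slider axis where L sinφ = r sinθ; differentiating, L cosφ·φ̇ = r ω cosθ.
L cosφ = √(L² − r² sin²θ) = 0.1203 m.
|ω_rod| = r ω |cosθ| / √(L² − r² sin²θ) = 0.0355·96.76·0.63338/0.1203 = 18.085 rad/s.

18.1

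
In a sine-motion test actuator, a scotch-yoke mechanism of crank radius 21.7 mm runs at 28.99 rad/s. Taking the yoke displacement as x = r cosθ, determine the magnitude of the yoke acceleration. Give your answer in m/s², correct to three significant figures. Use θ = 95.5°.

1.75

ω = 28.99 rad/s
x = r cosθ ⇒ ẍ = −rω² cosθ (ω constant).
|a| = rω²|cosθ| = 0.0217·(28.99)²·|cos 95.5°| = 1.748 m/s².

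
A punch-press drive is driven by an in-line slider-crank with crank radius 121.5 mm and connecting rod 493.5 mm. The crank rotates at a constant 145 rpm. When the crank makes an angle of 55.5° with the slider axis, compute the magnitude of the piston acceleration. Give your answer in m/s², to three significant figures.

13.4

ω = 2π·145/60 = 15.18 rad/s
x(θ) = r cosθ + √(L² − r² sin²θ); with ω constant, a = ω²·d²x/dθ².
d²x/dθ² = −r cosθ − r²(cos2θ)/√u − r⁴ sin²2θ/(4u^{3/2}),  u = L² − r² sin²θ = 0.233516 m².
Substituting r = 0.1215 m, L = 0.4935 m, θ = 55.5°: d²x/dθ² = -0.058291 m.
a = ω²·d²x/dθ² = (15.18)²·(-0.058291) = -13.44 m/s²;  |a| = 13.44 m/s².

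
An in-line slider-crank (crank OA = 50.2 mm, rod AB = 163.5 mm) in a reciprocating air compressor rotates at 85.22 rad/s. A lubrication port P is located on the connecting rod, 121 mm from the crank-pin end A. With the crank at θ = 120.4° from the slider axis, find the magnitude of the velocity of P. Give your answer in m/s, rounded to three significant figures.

3.30

ω = 85.22 rad/s.  Crank-pin speed |V_A| = rω = 4.278 m/s, perpendicular to OA.
Rod angle: sinφ = −(r/L) sinθ ⇒ φ = -15.356°; ω_rod = −rω cosθ/√(L²−r²sin²θ) = +13.731 rad/s.
V_P = V_A + ω_rod × AP, with AP = 0.121 m along the rod.
Components: V_Px = −rω sinθ − a·ω_rod·sinφ = -3.2499 m/s;  V_Py = rω cosθ + a·ω_rod·cosφ = -0.56272 m/s.
|V_P| = √(V_Px² + V_Py²) = 3.2982 m/s.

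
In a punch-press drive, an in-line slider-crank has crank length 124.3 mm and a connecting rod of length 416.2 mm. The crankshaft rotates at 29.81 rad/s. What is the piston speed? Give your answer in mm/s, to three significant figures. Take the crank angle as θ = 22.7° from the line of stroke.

1830

ω = 29.81 rad/s
For an in-line slider-crank, x = r cosθ + √(L² − r² sin²θ), so v = −rω sinθ·[1 + r cosθ/√(L² − r² sin²θ)].
With r = 0.1243 m, L = 0.4162 m, θ = 22.7°: √(L² − r² sin²θ) = 0.41343 m.
v = −0.1243·29.81·0.38591·[1 + 0.1243·0.92254/0.41343] = -1.8265 m/s.
|v| = 1.8265 m/s = 1826.5 mm/s.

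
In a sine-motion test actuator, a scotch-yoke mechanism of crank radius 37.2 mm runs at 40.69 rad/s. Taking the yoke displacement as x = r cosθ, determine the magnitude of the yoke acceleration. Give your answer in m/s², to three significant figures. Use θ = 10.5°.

ω = 40.69 rad/s
x = r cosθ ⇒ ẍ = −rω² cosθ (ω constant).
|a| = rω²|cosθ| = 0.0372·(40.69)²·|cos 10.5°| = 60.56 m/s².

60.6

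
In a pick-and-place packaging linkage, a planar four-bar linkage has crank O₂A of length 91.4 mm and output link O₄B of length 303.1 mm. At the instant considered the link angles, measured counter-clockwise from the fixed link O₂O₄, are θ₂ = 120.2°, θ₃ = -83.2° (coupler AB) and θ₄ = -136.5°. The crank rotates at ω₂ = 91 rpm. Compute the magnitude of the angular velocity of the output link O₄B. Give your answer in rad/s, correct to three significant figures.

ω₂ = 9.529 rad/s (from 91 rpm).
Differentiating the loop-closure r₂e^{iθ₂}+r₃e^{iθ₃}=r₁+r₄e^{iθ₄} gives r₂ω₂e^{iθ₂}+r₃ω₃e^{iθ₃}=r₄ω₄e^{iθ₄}.
Eliminating the other unknown: ω₄ = r₂ω₂ sin(θ₂−θ₃) / [r₄ sin(θ₄−θ₃)].
Numerator sine = -0.39715; denominator sine = -0.80178.
Result = 0.0914·9.529·(-0.39715) / (0.3031·(-0.80178)) = +1.4234 rad/s; magnitude 1.4234 rad/s.

1.42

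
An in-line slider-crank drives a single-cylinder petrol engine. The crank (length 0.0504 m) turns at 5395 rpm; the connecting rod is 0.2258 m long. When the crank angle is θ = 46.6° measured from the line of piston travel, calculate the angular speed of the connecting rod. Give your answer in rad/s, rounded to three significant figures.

ω = 565 rad/s (converted from 5395 rpm).
The rod makes angle φ with the slider axis where L sinφ = r sinθ; differentiating, L cosφ·φ̇ = r ω cosθ.
L cosφ = √(L² − r² sin²θ) = 0.22281 m.
|ω_rod| = r ω |cosθ| / √(L² − r² sin²θ) = 0.0504·565·0.68709/0.22281 = 87.806 rad/s.

87.8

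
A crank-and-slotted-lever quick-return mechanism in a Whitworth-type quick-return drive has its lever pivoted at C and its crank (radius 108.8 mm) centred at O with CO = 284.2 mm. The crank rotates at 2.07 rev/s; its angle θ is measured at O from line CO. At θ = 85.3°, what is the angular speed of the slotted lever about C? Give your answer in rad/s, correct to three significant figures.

ω = 13.01 rad/s (from 2.07 rev/s).
Crank pin A relative to C: A = (d + r cosθ, r sinθ); lever angle φ = atan2(r sinθ, d + r cosθ).
Differentiating tanφ: φ̇ = rω(d cosθ + r)/(d² + r² + 2dr cosθ).
d² + r² + 2dr cosθ = |CA|² = 0.0976743 m²;  d cosθ + r = +0.13209 m.
|ω_lever| = |0.1088·13.01·+0.13209| / 0.0976743 = 1.9136 rad/s.

1.91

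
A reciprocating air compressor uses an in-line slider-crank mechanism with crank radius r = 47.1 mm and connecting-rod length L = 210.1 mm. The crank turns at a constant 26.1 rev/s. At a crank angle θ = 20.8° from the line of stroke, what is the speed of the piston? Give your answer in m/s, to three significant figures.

3.32

ω = 2π·26.1 = 164 rad/s
For an in-line slider-crank, x = r cosθ + √(L² − r² sin²θ), so v = −rω sinθ·[1 + r cosθ/√(L² − r² sin²θ)].
With r = 0.0471 m, L = 0.2101 m, θ = 20.8°: √(L² − r² sin²θ) = 0.20943 m.
v = −0.0471·164·0.35511·[1 + 0.0471·0.93483/0.20943] = -3.3195 m/s.
|v| = 3.3195 m/s.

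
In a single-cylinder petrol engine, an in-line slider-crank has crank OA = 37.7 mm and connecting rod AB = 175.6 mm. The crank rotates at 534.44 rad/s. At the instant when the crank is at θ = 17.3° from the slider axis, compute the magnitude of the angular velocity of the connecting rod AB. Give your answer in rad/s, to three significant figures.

ω = 534.4 rad/s
The rod makes angle φ with the slider axis where L sinφ = r sinθ; differentiating, L cosφ·φ̇ = r ω cosθ.
L cosφ = √(L² − r² sin²θ) = 0.17524 m.
|ω_rod| = r ω |cosθ| / √(L² − r² sin²θ) = 0.0377·534.4·0.95476/0.17524 = 109.77 rad/s.

110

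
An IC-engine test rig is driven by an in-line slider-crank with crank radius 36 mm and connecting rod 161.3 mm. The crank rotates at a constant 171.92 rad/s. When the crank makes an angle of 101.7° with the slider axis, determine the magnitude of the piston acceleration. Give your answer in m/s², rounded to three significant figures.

ω = 171.9 rad/s
x(θ) = r cosθ + √(L² − r² sin²θ); with ω constant, a = ω²·d²x/dθ².
d²x/dθ² = −r cosθ − r²(cos2θ)/√u − r⁴ sin²2θ/(4u^{3/2}),  u = L² − r² sin²θ = 0.024775 m².
Substituting r = 0.036 m, L = 0.1613 m, θ = 101.7°: d²x/dθ² = +0.01484 m.
a = ω²·d²x/dθ² = (171.9)²·(+0.01484) = +438.62 m/s²;  |a| = 438.62 m/s².

439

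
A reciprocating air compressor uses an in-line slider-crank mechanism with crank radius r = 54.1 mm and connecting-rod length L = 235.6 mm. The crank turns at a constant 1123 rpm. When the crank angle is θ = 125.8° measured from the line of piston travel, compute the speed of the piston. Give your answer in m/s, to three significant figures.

ω = 2π·1123/60 = 117.6 rad/s
For an in-line slider-crank, x = r cosθ + √(L² − r² sin²θ), so v = −rω sinθ·[1 + r cosθ/√(L² − r² sin²θ)].
With r = 0.0541 m, L = 0.2356 m, θ = 125.8°: √(L² − r² sin²θ) = 0.23148 m.
v = −0.0541·117.6·0.81106·[1 + 0.0541·-0.58496/0.23148] = -4.4547 m/s.
|v| = 4.4547 m/s.

4.45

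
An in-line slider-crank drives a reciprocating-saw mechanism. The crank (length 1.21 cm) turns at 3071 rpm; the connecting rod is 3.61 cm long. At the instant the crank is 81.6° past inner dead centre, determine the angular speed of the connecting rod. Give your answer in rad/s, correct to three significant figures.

16.7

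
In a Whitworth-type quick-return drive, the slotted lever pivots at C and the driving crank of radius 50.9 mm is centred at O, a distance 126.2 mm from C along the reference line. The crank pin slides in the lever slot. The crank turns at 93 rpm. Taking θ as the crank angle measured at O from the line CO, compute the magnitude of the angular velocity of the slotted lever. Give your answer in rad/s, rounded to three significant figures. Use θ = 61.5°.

2.23

ω = 9.739 rad/s (from 93 rpm).
Crank pin A relative to C: A = (d + r cosθ, r sinθ); lever angle φ = atan2(r sinθ, d + r cosθ).
Differentiating tanφ: φ̇ = rω(d cosθ + r)/(d² + r² + 2dr cosθ).
d² + r² + 2dr cosθ = |CA|² = 0.0246474 m²;  d cosθ + r = +0.11112 m.
|ω_lever| = |0.0509·9.739·+0.11112| / 0.0246474 = 2.2348 rad/s.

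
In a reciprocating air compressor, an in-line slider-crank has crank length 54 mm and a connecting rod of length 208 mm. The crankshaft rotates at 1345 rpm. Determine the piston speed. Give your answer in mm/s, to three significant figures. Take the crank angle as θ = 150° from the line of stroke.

2940

ω = 2π·1345/60 = 140.8 rad/s
For an in-line slider-crank, x = r cosθ + √(L² − r² sin²θ), so v = −rω sinθ·[1 + r cosθ/√(L² − r² sin²θ)].
With r = 0.054 m, L = 0.208 m, θ = 150°: √(L² − r² sin²θ) = 0.20624 m.
v = −0.054·140.8·0.50000·[1 + 0.054·-0.86603/0.20624] = -2.9406 m/s.
|v| = 2.9406 m/s = 2940.6 mm/s.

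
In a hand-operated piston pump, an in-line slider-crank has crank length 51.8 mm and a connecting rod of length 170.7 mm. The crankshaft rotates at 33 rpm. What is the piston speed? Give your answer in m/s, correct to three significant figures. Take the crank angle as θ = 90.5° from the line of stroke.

ω = 2π·33/60 = 3.456 rad/s
For an in-line slider-crank, x = r cosθ + √(L² − r² sin²θ), so v = −rω sinθ·[1 + r cosθ/√(L² − r² sin²θ)].
With r = 0.0518 m, L = 0.1707 m, θ = 90.5°: √(L² − r² sin²θ) = 0.16265 m.
v = −0.0518·3.456·0.99996·[1 + 0.0518·-0.00873/0.16265] = -0.1785 m/s.
|v| = 0.1785 m/s.

0.179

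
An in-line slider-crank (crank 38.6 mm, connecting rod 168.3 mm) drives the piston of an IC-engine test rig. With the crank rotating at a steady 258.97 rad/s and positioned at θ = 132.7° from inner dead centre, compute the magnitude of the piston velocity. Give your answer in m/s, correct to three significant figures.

6.19

ω = 259 rad/s
For an in-line slider-crank, x = r cosθ + √(L² − r² sin²θ), so v = −rω sinθ·[1 + r cosθ/√(L² − r² sin²θ)].
With r = 0.0386 m, L = 0.1683 m, θ = 132.7°: √(L² − r² sin²θ) = 0.16589 m.
v = −0.0386·259·0.73491·[1 + 0.0386·-0.67816/0.16589] = -6.1872 m/s.
|v| = 6.1872 m/s.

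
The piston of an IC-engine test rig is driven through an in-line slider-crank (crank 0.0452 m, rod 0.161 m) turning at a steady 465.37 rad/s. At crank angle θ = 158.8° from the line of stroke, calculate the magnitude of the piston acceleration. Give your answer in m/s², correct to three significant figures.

ω = 465.4 rad/s
x(θ) = r cosθ + √(L² − r² sin²θ); with ω constant, a = ω²·d²x/dθ².
d²x/dθ² = −r cosθ − r²(cos2θ)/√u − r⁴ sin²2θ/(4u^{3/2}),  u = L² − r² sin²θ = 0.0256538 m².
Substituting r = 0.0452 m, L = 0.161 m, θ = 158.8°: d²x/dθ² = +0.032606 m.
a = ω²·d²x/dθ² = (465.4)²·(+0.032606) = +7061.5 m/s²;  |a| = 7061.5 m/s².

7060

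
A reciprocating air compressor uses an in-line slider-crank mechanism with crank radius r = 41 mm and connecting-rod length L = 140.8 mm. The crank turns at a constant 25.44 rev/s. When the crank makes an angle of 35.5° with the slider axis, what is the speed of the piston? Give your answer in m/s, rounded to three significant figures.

ω = 2π·25.4 = 159.8 rad/s
For an in-line slider-crank, x = r cosθ + √(L² − r² sin²θ), so v = −rω sinθ·[1 + r cosθ/√(L² − r² sin²θ)].
With r = 0.041 m, L = 0.1408 m, θ = 35.5°: √(L² − r² sin²θ) = 0.13877 m.
v = −0.041·159.8·0.58070·[1 + 0.041·0.81412/0.13877] = -4.7211 m/s.
|v| = 4.7211 m/s.

4.72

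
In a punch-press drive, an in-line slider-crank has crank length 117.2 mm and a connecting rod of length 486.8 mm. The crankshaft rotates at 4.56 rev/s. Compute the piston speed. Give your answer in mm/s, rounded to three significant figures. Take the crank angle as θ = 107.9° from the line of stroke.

2950

ω = 2π·4.56 = 28.65 rad/s
For an in-line slider-crank, x = r cosθ + √(L² − r² sin²θ), so v = −rω sinθ·[1 + r cosθ/√(L² − r² sin²θ)].
With r = 0.1172 m, L = 0.4868 m, θ = 107.9°: √(L² − r² sin²θ) = 0.47385 m.
v = −0.1172·28.65·0.95159·[1 + 0.1172·-0.30736/0.47385] = -2.9525 m/s.
|v| = 2.9525 m/s = 2952.5 mm/s.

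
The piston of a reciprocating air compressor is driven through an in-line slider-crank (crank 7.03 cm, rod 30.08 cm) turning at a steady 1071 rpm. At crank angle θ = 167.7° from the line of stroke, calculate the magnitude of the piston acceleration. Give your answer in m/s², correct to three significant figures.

675

ω = 2π·1071/60 = 112.2 rad/s
x(θ) = r cosθ + √(L² − r² sin²θ); with ω constant, a = ω²·d²x/dθ².
d²x/dθ² = −r cosθ − r²(cos2θ)/√u − r⁴ sin²2θ/(4u^{3/2}),  u = L² − r² sin²θ = 0.0902564 m².
Substituting r = 0.0703 m, L = 0.3008 m, θ = 167.7°: d²x/dθ² = +0.05369 m.
a = ω²·d²x/dθ² = (112.2)²·(+0.05369) = +675.35 m/s²;  |a| = 675.35 m/s².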